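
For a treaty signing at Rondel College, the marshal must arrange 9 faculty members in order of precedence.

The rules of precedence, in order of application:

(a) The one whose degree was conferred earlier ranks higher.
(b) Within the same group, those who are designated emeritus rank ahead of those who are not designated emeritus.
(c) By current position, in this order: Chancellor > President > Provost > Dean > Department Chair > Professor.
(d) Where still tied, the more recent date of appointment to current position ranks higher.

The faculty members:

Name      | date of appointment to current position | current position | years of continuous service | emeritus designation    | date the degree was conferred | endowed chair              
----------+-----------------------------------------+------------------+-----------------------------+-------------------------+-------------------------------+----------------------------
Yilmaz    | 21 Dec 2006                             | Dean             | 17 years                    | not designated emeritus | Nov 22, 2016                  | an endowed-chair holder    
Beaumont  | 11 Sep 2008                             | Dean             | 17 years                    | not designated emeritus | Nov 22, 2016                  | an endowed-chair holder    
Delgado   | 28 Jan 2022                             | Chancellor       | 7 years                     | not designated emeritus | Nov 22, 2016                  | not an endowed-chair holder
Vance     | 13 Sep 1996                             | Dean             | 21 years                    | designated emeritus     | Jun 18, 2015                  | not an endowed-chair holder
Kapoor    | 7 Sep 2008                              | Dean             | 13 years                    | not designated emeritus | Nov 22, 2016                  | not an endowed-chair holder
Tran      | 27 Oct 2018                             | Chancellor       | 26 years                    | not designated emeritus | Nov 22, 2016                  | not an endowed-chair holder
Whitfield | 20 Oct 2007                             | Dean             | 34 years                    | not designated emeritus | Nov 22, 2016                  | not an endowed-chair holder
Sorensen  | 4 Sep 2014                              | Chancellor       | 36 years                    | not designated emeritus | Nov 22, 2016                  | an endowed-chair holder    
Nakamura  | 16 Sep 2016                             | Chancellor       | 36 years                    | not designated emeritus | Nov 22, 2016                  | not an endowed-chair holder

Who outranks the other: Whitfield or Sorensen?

Sorensen

By date the degree was conferred (earlier first): Vance (Jun 18, 2015); then Delgado, Tran, Nakamura, Sorensen, Beaumont, Kapoor, Whitfield and Yilmaz (each Nov 22, 2016).
Delgado, Tran, Nakamura, Sorensen, Beaumont, Kapoor, Whitfield and Yilmaz are each not designated emeritus, so the next rule applies.
Among Delgado, Tran, Nakamura, Sorensen, Beaumont, Kapoor, Whitfield and Yilmaz, by current position: Delgado, Tran, Nakamura and Sorensen (Chancellor) before Beaumont, Kapoor, Whitfield and Yilmaz (Dean).
Among Delgado, Tran, Nakamura and Sorensen, by date of appointment to current position (later first): Delgado (28 Jan 2022) before Tran (27 Oct 2018) before Nakamura (16 Sep 2016) before Sorensen (4 Sep 2014).
Among Beaumont, Kapoor, Whitfield and Yilmaz, by date of appointment to current position (later first): Beaumont (11 Sep 2008) before Kapoor (7 Sep 2008) before Whitfield (20 Oct 2007) before Yilmaz (21 Dec 2006).
So Sorensen takes precedence.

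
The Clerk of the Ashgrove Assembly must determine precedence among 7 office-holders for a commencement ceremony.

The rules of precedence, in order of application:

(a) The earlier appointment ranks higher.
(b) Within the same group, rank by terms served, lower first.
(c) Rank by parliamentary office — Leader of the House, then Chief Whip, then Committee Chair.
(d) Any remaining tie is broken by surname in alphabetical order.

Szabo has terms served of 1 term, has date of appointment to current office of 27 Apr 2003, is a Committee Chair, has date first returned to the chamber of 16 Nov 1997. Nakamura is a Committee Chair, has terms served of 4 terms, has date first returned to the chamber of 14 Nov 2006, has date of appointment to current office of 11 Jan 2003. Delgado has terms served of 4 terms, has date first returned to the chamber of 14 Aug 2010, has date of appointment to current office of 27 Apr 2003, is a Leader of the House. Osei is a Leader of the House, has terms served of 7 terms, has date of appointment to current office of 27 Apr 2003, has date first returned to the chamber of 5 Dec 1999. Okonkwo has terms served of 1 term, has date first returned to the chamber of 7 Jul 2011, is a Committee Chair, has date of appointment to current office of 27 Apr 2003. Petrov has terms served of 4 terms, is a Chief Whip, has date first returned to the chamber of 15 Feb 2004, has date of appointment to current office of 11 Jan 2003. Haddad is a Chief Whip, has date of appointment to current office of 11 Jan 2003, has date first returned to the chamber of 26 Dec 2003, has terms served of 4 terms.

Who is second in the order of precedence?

Petrov

By date of appointment to current office (earlier first): Haddad, Petrov and Nakamura (each 11 Jan 2003); then Okonkwo, Szabo, Delgado and Osei (each 27 Apr 2003).
Haddad, Petrov and Nakamura all have terms served 4 terms, so the next rule applies.
Among Haddad, Petrov and Nakamura, by parliamentary office: Haddad and Petrov (Chief Whip) before Nakamura (Committee Chair).
Among Haddad and Petrov, alphabetically by surname: Haddad before Petrov.
Among Okonkwo, Szabo, Delgado and Osei, by terms served (lower first): Okonkwo and Szabo (1 term) before Delgado (4 terms) before Osei (7 terms).
Okonkwo and Szabo are each Committee Chair, so the next rule applies.
Among Okonkwo and Szabo, alphabetically by surname: Okonkwo before Szabo.
Order: Haddad, Petrov, Nakamura, Okonkwo, Szabo, Delgado, Osei.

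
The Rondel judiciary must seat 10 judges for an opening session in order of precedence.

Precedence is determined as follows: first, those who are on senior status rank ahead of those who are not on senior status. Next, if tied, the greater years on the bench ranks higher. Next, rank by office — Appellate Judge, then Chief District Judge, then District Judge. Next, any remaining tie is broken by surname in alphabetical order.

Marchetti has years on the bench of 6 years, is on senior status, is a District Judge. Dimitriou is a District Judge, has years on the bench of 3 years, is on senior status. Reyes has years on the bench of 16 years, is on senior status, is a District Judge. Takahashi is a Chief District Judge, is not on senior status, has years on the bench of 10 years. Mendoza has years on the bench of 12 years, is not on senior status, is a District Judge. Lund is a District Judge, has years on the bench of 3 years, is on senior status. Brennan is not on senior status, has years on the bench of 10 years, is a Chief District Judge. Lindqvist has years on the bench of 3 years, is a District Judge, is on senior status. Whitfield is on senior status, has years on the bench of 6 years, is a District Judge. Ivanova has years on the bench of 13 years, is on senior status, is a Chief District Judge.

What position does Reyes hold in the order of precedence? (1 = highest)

1

By the first rule: Reyes, Ivanova, Marchetti, Whitfield, Dimitriou, Lindqvist and Lund (each on senior status); then Mendoza, Brennan and Takahashi (each not on senior status).
Among Reyes, Ivanova, Marchetti, Whitfield, Dimitriou, Lindqvist and Lund, by years on the bench (higher first): Reyes (16 years) before Ivanova (13 years) before Marchetti and Whitfield (6 years) before Dimitriou, Lindqvist and Lund (3 years).
Marchetti and Whitfield are each District Judge, so the next rule applies.
Among Marchetti and Whitfield, alphabetically by surname: Marchetti before Whitfield.
Dimitriou, Lindqvist and Lund are each District Judge, so the next rule applies.
Among Dimitriou, Lindqvist and Lund, alphabetically by surname: Dimitriou before Lindqvist before Lund.
Among Mendoza, Brennan and Takahashi, by years on the bench (higher first): Mendoza (12 years) before Brennan and Takahashi (10 years).
Brennan and Takahashi are each Chief District Judge, so the next rule applies.
Among Brennan and Takahashi, alphabetically by surname: Brennan before Takahashi.
Order: Reyes, Ivanova, Marchetti, Whitfield, Dimitriou, Lindqvist, Lund, Mendoza, Brennan, Takahashi. So position 1.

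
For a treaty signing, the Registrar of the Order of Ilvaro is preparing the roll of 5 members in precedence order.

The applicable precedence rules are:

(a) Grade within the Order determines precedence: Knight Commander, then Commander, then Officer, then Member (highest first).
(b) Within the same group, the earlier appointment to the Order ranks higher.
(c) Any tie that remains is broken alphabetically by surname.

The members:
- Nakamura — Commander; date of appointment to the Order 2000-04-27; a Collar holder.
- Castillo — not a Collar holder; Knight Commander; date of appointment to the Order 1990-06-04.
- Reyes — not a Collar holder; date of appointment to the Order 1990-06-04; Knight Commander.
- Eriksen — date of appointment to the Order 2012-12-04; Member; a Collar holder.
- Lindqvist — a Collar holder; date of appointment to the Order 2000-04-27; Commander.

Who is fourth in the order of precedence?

Nakamura

By grade within the Order: Castillo and Reyes (Knight Commander); then Lindqvist and Nakamura (Commander); then Eriksen (Member).
Castillo and Reyes both have date of appointment to the Order 1990-06-04, so the next rule applies.
Among Castillo and Reyes, alphabetically by surname: Castillo before Reyes.
Lindqvist and Nakamura both have date of appointment to the Order 2000-04-27, so the next rule applies.
Among Lindqvist and Nakamura, alphabetically by surname: Lindqvist before Nakamura.
Order: Castillo, Reyes, Lindqvist, Nakamura, Eriksen.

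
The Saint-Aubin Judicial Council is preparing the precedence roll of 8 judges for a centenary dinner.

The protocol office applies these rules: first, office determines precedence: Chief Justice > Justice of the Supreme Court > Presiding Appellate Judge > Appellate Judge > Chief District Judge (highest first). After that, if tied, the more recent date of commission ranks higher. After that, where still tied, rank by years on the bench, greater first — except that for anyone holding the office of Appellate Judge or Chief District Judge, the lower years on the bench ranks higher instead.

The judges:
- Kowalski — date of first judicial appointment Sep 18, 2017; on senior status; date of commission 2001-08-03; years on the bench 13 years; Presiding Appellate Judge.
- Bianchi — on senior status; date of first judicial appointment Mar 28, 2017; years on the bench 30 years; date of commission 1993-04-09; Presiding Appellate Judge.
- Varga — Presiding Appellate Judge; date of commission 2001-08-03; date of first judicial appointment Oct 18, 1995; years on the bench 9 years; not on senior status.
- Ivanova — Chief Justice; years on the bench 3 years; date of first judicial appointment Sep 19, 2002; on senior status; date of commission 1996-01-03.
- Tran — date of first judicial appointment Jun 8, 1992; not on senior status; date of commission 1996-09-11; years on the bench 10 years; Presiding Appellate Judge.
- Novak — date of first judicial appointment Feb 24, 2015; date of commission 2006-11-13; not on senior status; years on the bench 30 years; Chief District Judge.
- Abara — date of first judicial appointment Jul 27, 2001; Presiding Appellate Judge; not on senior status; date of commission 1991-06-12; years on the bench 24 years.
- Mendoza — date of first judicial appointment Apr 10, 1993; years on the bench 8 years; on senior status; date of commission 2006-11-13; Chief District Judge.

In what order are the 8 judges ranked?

Ivanova, Kowalski, Varga, Tran, Bianchi, Abara, Mendoza, Novak

By office: Ivanova (Chief Justice); then Kowalski, Varga, Tran, Bianchi and Abara (Presiding Appellate Judge); then Mendoza and Novak (Chief District Judge).
Among Kowalski, Varga, Tran, Bianchi and Abara, by date of commission (later first): Kowalski and Varga (2001-08-03) before Tran (1996-09-11) before Bianchi (1993-04-09) before Abara (1991-06-12).
Among Kowalski and Varga, by years on the bench (higher first): Kowalski (13 years) before Varga (9 years).
Mendoza and Novak both have date of commission 2006-11-13, so the next rule applies.
Among Mendoza and Novak, by years on the bench (lower first) (reversed rule for this group): Mendoza (8 years) before Novak (30 years).
Full order: Ivanova, Kowalski, Varga, Tran, Bianchi, Abara, Mendoza, Novak.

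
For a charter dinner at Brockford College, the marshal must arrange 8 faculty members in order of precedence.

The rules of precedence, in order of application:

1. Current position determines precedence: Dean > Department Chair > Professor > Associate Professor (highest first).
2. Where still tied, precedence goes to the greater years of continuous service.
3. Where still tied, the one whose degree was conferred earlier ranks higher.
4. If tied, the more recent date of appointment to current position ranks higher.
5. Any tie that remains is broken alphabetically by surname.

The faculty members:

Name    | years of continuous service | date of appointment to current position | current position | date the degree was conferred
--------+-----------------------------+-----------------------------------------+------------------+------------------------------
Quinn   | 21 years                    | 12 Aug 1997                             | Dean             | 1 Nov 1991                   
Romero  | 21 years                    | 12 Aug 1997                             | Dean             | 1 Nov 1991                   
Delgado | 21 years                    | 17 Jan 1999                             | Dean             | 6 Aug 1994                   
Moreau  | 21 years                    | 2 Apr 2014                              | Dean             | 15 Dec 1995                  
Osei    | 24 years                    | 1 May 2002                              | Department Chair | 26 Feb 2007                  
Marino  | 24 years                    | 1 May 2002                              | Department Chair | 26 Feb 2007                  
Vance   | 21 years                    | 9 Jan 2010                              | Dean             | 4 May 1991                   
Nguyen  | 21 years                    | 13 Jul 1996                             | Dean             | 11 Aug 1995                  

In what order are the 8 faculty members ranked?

By current position: Vance, Quinn, Romero, Delgado, Nguyen and Moreau (Dean); then Marino and Osei (Department Chair).
Vance, Quinn, Romero, Delgado, Nguyen and Moreau all have years of continuous service 21 years, so the next rule applies.
Among Vance, Quinn, Romero, Delgado, Nguyen and Moreau, by date the degree was conferred (earlier first): Vance (4 May 1991) before Quinn and Romero (1 Nov 1991) before Delgado (6 Aug 1994) before Nguyen (11 Aug 1995) before Moreau (15 Dec 1995).
Quinn and Romero both have date of appointment to current position 12 Aug 1997, so the next rule applies.
Among Quinn and Romero, alphabetically by surname: Quinn before Romero.
Marino and Osei both have years of continuous service 24 years, so the next rule applies.
Marino and Osei both have date the degree was conferred 26 Feb 2007, so the next rule applies.
Marino and Osei both have date of appointment to current position 1 May 2002, so the next rule applies.
Among Marino and Osei, alphabetically by surname: Marino before Osei.
Full order: Vance, Quinn, Romero, Delgado, Nguyen, Moreau, Marino, Osei.

Vance, Quinn, Romero, Delgado, Nguyen, Moreau, Marino, Osei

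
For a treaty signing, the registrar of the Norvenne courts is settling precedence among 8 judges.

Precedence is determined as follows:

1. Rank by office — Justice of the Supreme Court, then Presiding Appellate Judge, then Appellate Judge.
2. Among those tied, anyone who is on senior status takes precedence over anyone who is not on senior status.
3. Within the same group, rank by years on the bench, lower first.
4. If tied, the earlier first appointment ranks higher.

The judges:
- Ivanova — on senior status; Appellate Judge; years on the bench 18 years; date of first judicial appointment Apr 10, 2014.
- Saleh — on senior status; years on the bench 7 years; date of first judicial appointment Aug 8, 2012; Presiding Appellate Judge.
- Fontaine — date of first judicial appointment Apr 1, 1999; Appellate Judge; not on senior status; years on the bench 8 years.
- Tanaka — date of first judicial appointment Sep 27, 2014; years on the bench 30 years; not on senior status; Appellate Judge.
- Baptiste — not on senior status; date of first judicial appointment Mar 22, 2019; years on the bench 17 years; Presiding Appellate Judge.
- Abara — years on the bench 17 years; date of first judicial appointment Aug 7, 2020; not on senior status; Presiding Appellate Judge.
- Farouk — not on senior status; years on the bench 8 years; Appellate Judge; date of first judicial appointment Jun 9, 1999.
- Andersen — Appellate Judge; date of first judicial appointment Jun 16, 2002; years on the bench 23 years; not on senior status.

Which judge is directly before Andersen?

Farouk

By office: Saleh, Baptiste and Abara (Presiding Appellate Judge); then Ivanova, Fontaine, Farouk, Andersen and Tanaka (Appellate Judge).
Among Saleh, Baptiste and Abara, on senior status before not on senior status: Saleh (on senior status) before Baptiste and Abara (not on senior status).
Baptiste and Abara both have years on the bench 17 years, so the next rule applies.
Among Baptiste and Abara, by date of first judicial appointment (earlier first): Baptiste (Mar 22, 2019) before Abara (Aug 7, 2020).
Among Ivanova, Fontaine, Farouk, Andersen and Tanaka, on senior status before not on senior status: Ivanova (on senior status) before Fontaine, Farouk, Andersen and Tanaka (not on senior status).
Among Fontaine, Farouk, Andersen and Tanaka, by years on the bench (lower first): Fontaine and Farouk (8 years) before Andersen (23 years) before Tanaka (30 years).
Among Fontaine and Farouk, by date of first judicial appointment (earlier first): Fontaine (Apr 1, 1999) before Farouk (Jun 9, 1999).
Order: Saleh, Baptiste, Abara, Ivanova, Fontaine, Farouk, Andersen, Tanaka.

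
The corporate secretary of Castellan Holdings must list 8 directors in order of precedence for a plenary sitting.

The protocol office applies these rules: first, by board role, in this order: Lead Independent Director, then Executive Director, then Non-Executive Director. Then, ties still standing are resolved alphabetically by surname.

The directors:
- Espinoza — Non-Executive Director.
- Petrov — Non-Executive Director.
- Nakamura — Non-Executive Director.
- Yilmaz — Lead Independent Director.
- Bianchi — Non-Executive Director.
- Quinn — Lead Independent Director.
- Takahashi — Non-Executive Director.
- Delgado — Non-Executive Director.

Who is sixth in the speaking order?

Nakamura

By board role: Quinn and Yilmaz (Lead Independent Director); then Bianchi, Delgado, Espinoza, Nakamura, Petrov and Takahashi (Non-Executive Director).
Among Quinn and Yilmaz, alphabetically by surname: Quinn before Yilmaz.
Among Bianchi, Delgado, Espinoza, Nakamura, Petrov and Takahashi, alphabetically by surname: Bianchi before Delgado before Espinoza before Nakamura before Petrov before Takahashi.
Order: Quinn, Yilmaz, Bianchi, Delgado, Espinoza, Nakamura, Petrov, Takahashi.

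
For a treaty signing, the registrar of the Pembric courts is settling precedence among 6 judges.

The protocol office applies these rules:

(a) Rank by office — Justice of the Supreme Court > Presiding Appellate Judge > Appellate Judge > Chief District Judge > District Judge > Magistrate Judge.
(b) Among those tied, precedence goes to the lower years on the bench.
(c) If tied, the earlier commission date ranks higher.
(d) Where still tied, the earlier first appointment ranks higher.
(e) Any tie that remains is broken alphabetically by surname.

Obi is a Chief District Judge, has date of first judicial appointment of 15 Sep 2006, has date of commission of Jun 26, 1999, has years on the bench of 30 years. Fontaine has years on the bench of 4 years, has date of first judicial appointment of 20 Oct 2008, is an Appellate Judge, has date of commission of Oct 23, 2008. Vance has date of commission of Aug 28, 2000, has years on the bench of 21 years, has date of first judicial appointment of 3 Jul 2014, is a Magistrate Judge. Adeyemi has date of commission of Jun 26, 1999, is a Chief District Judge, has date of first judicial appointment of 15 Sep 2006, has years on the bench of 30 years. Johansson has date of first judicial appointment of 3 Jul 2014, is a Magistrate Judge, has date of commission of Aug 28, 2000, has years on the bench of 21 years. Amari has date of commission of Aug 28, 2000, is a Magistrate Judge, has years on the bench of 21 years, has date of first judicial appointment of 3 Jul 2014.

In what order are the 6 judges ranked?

Fontaine, Adeyemi, Obi, Amari, Johansson, Vance

By office: Fontaine (Appellate Judge); then Adeyemi and Obi (Chief District Judge); then Amari, Johansson and Vance (Magistrate Judge).
Adeyemi and Obi both have years on the bench 30 years, so the next rule applies.
Adeyemi and Obi both have date of commission Jun 26, 1999, so the next rule applies.
Adeyemi and Obi both have date of first judicial appointment 15 Sep 2006, so the next rule applies.
Among Adeyemi and Obi, alphabetically by surname: Adeyemi before Obi.
Amari, Johansson and Vance all have years on the bench 21 years, so the next rule applies.
Amari, Johansson and Vance all have date of commission Aug 28, 2000, so the next rule applies.
Amari, Johansson and Vance all have date of first judicial appointment 3 Jul 2014, so the next rule applies.
Among Amari, Johansson and Vance, alphabetically by surname: Amari before Johansson before Vance.
Full order: Fontaine, Adeyemi, Obi, Amari, Johansson, Vance.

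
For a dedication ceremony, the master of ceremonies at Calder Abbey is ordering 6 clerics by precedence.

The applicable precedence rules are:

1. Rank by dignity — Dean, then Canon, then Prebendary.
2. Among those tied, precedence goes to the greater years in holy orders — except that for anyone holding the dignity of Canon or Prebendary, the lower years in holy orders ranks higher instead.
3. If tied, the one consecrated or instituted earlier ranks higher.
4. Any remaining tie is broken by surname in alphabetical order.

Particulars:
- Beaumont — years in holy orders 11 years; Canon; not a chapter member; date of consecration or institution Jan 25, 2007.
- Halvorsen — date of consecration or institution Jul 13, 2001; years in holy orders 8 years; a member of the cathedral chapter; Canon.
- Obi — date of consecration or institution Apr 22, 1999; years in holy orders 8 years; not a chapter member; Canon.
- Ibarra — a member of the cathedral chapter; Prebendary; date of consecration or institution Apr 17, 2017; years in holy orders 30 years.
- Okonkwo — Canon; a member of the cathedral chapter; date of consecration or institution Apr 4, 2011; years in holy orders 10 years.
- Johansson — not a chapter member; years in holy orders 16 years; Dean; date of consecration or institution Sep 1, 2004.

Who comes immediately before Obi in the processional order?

By dignity: Johansson (Dean); then Obi, Halvorsen, Okonkwo and Beaumont (Canon); then Ibarra (Prebendary).
Among Obi, Halvorsen, Okonkwo and Beaumont, by years in holy orders (lower first) (reversed rule for this group): Obi and Halvorsen (8 years) before Okonkwo (10 years) before Beaumont (11 years).
Among Obi and Halvorsen, by date of consecration or institution (earlier first): Obi (Apr 22, 1999) before Halvorsen (Jul 13, 2001).
Order: Johansson, Obi, Halvorsen, Okonkwo, Beaumont, Ibarra.

Johansson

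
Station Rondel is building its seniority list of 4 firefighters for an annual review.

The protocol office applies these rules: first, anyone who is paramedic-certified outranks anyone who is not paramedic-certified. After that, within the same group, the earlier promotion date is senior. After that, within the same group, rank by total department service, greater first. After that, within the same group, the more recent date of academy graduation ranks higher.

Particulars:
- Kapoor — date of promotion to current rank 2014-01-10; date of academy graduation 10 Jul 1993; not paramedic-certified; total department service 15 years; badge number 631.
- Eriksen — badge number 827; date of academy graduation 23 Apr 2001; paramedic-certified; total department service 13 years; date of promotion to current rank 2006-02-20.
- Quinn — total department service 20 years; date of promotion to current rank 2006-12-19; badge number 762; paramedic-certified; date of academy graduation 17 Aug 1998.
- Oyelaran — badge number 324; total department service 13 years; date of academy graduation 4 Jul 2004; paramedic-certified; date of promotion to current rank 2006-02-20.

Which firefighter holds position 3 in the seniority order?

By the first rule: Oyelaran, Eriksen and Quinn (each paramedic-certified); then Kapoor (not paramedic-certified).
Among Oyelaran, Eriksen and Quinn, by date of promotion to current rank (earlier first): Oyelaran and Eriksen (2006-02-20) before Quinn (2006-12-19).
Oyelaran and Eriksen both have total department service 13 years, so the next rule applies.
Among Oyelaran and Eriksen, by date of academy graduation (later first): Oyelaran (4 Jul 2004) before Eriksen (23 Apr 2001).
Order: Oyelaran, Eriksen, Quinn, Kapoor.

Quinn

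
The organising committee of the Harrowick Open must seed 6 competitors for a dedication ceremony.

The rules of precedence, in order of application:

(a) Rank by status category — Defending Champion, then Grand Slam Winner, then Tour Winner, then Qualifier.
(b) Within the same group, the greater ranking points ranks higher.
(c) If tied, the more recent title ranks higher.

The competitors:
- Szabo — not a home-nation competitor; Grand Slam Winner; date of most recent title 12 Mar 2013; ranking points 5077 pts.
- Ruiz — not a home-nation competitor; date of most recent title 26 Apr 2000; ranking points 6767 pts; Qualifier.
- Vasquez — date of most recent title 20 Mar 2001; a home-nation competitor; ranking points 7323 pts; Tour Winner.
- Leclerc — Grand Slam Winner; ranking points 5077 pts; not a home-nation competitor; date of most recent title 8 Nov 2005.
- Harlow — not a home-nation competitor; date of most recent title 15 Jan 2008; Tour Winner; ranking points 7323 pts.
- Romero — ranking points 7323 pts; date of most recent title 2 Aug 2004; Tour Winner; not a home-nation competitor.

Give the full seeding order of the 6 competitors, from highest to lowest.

Szabo, Leclerc, Harlow, Romero, Vasquez, Ruiz

By status category: Szabo and Leclerc (Grand Slam Winner); then Harlow, Romero and Vasquez (Tour Winner); then Ruiz (Qualifier).
Szabo and Leclerc both have ranking points 5077 pts, so the next rule applies.
Among Szabo and Leclerc, by date of most recent title (later first): Szabo (12 Mar 2013) before Leclerc (8 Nov 2005).
Harlow, Romero and Vasquez all have ranking points 7323 pts, so the next rule applies.
Among Harlow, Romero and Vasquez, by date of most recent title (later first): Harlow (15 Jan 2008) before Romero (2 Aug 2004) before Vasquez (20 Mar 2001).
Full order: Szabo, Leclerc, Harlow, Romero, Vasquez, Ruiz.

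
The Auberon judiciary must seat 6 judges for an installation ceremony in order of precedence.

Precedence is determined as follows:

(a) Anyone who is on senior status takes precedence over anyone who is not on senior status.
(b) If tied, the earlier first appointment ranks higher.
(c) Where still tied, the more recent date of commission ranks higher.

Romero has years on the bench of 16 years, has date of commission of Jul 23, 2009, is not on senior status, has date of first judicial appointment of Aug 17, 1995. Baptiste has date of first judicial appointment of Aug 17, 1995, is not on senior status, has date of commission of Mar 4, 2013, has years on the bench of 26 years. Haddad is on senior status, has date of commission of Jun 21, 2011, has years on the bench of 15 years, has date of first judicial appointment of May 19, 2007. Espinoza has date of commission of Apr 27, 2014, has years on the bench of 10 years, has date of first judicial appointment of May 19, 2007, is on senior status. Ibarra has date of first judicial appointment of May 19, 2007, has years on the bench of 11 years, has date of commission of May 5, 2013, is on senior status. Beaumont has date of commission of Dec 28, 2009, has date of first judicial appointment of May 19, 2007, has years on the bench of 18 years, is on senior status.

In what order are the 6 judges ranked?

By the first rule: Espinoza, Ibarra, Haddad and Beaumont (each on senior status); then Baptiste and Romero (both not on senior status).
Espinoza, Ibarra, Haddad and Beaumont all have date of first judicial appointment May 19, 2007, so the next rule applies.
Among Espinoza, Ibarra, Haddad and Beaumont, by date of commission (later first): Espinoza (Apr 27, 2014) before Ibarra (May 5, 2013) before Haddad (Jun 21, 2011) before Beaumont (Dec 28, 2009).
Baptiste and Romero both have date of first judicial appointment Aug 17, 1995, so the next rule applies.
Among Baptiste and Romero, by date of commission (later first): Baptiste (Mar 4, 2013) before Romero (Jul 23, 2009).
Full order: Espinoza, Ibarra, Haddad, Beaumont, Baptiste, Romero.

Espinoza, Ibarra, Haddad, Beaumont, Baptiste, Romero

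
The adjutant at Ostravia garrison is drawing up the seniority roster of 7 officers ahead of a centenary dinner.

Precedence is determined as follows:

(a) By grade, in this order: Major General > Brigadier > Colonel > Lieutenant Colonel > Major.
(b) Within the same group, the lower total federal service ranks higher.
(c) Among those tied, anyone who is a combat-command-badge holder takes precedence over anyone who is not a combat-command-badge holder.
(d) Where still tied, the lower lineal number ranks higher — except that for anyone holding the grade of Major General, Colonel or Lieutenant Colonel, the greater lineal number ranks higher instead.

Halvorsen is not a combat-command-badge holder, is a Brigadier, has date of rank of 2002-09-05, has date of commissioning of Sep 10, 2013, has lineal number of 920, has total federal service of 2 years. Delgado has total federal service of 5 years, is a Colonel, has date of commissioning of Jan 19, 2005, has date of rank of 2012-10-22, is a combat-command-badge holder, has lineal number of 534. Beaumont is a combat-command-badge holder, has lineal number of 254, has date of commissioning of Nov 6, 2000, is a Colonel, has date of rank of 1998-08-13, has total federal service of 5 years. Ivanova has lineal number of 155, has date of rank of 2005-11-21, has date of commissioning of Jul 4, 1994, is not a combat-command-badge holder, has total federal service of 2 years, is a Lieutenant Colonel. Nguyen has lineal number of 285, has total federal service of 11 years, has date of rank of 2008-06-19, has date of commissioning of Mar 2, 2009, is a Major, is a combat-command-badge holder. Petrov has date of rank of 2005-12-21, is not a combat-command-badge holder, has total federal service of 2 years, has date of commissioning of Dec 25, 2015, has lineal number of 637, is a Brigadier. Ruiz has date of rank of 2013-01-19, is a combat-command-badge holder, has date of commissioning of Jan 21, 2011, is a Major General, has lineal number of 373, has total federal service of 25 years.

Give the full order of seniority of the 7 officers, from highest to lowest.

Ruiz, Petrov, Halvorsen, Delgado, Beaumont, Ivanova, Nguyen

By grade: Ruiz (Major General); then Petrov and Halvorsen (Brigadier); then Delgado and Beaumont (Colonel); then Ivanova (Lieutenant Colonel); then Nguyen (Major).
Petrov and Halvorsen both have total federal service 2 years, so the next rule applies.
Petrov and Halvorsen are each not a combat-command-badge holder, so the next rule applies.
Among Petrov and Halvorsen, by lineal number (lower first): Petrov (637) before Halvorsen (920).
Delgado and Beaumont both have total federal service 5 years, so the next rule applies.
Delgado and Beaumont are each a combat-command-badge holder, so the next rule applies.
Among Delgado and Beaumont, by lineal number (higher first) (reversed rule for this group): Delgado (534) before Beaumont (254).
Full order: Ruiz, Petrov, Halvorsen, Delgado, Beaumont, Ivanova, Nguyen.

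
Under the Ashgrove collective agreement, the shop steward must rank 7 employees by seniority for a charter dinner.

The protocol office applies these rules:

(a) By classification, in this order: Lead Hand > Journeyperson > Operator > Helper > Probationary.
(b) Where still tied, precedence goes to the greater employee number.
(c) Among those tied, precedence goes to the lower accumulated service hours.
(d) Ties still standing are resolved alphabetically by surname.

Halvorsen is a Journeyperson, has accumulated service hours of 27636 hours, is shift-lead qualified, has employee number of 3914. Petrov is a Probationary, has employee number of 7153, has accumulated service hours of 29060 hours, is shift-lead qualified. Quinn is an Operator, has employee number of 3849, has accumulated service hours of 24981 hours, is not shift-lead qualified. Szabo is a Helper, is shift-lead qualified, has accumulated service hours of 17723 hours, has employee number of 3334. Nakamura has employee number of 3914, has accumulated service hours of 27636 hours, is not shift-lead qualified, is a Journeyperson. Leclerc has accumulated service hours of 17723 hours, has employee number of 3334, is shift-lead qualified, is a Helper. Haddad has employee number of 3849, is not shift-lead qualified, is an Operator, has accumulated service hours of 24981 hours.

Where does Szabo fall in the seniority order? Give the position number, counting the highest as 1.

By classification: Halvorsen and Nakamura (Journeyperson); then Haddad and Quinn (Operator); then Leclerc and Szabo (Helper); then Petrov (Probationary).
Halvorsen and Nakamura both have employee number 3914, so the next rule applies.
Halvorsen and Nakamura both have accumulated service hours 27636 hours, so the next rule applies.
Among Halvorsen and Nakamura, alphabetically by surname: Halvorsen before Nakamura.
Haddad and Quinn both have employee number 3849, so the next rule applies.
Haddad and Quinn both have accumulated service hours 24981 hours, so the next rule applies.
Among Haddad and Quinn, alphabetically by surname: Haddad before Quinn.
Leclerc and Szabo both have employee number 3334, so the next rule applies.
Leclerc and Szabo both have accumulated service hours 17723 hours, so the next rule applies.
Among Leclerc and Szabo, alphabetically by surname: Leclerc before Szabo.
Order: Halvorsen, Nakamura, Haddad, Quinn, Leclerc, Szabo, Petrov. So position 6.

6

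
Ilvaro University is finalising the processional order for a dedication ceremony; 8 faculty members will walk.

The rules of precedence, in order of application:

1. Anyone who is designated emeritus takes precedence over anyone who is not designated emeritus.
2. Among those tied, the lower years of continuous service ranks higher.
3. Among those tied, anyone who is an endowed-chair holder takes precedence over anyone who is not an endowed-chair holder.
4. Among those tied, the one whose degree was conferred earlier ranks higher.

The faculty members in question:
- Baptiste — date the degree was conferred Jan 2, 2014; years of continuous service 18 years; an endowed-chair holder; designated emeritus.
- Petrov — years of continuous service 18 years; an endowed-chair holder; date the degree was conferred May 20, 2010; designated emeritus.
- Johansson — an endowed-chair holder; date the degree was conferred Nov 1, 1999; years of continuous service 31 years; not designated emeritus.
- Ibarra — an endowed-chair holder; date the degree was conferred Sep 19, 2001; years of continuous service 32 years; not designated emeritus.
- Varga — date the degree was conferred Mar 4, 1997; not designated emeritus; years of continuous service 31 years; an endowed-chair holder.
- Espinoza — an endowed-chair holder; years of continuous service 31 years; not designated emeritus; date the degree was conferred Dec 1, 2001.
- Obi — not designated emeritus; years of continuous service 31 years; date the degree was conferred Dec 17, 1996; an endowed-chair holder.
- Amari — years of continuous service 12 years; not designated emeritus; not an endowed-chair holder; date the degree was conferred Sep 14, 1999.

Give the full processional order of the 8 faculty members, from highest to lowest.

By the first rule: Petrov and Baptiste (both designated emeritus); then Amari, Obi, Varga, Johansson, Espinoza and Ibarra (each not designated emeritus).
Petrov and Baptiste both have years of continuous service 18 years, so the next rule applies.
Petrov and Baptiste are each an endowed-chair holder, so the next rule applies.
Among Petrov and Baptiste, by date the degree was conferred (earlier first): Petrov (May 20, 2010) before Baptiste (Jan 2, 2014).
Among Amari, Obi, Varga, Johansson, Espinoza and Ibarra, by years of continuous service (lower first): Amari (12 years) before Obi, Varga, Johansson and Espinoza (31 years) before Ibarra (32 years).
Obi, Varga, Johansson and Espinoza are each an endowed-chair holder, so the next rule applies.
Among Obi, Varga, Johansson and Espinoza, by date the degree was conferred (earlier first): Obi (Dec 17, 1996) before Varga (Mar 4, 1997) before Johansson (Nov 1, 1999) before Espinoza (Dec 1, 2001).
Full order: Petrov, Baptiste, Amari, Obi, Varga, Johansson, Espinoza, Ibarra.

Petrov, Baptiste, Amari, Obi, Varga, Johansson, Espinoza, Ibarra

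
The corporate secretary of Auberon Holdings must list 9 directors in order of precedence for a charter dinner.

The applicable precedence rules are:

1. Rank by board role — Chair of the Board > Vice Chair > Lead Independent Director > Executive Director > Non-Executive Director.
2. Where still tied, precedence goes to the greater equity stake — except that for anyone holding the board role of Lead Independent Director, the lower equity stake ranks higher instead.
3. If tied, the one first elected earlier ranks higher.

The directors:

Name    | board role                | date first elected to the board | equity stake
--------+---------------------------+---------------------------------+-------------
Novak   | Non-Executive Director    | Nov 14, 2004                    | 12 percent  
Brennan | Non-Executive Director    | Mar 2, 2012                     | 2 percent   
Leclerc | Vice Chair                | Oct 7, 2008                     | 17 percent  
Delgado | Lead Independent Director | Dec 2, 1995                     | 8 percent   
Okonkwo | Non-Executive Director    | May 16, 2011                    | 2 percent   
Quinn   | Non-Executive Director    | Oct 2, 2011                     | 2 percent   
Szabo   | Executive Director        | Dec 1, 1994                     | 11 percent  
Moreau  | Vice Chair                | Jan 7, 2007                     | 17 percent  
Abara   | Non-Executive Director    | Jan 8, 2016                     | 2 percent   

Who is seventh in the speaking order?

Quinn

By board role: Moreau and Leclerc (Vice Chair); then Delgado (Lead Independent Director); then Szabo (Executive Director); then Novak, Okonkwo, Quinn, Brennan and Abara (Non-Executive Director).
Moreau and Leclerc both have equity stake 17 percent, so the next rule applies.
Among Moreau and Leclerc, by date first elected to the board (earlier first): Moreau (Jan 7, 2007) before Leclerc (Oct 7, 2008).
Among Novak, Okonkwo, Quinn, Brennan and Abara, by equity stake (higher first): Novak (12 percent) before Okonkwo, Quinn, Brennan and Abara (2 percent).
Among Okonkwo, Quinn, Brennan and Abara, by date first elected to the board (earlier first): Okonkwo (May 16, 2011) before Quinn (Oct 2, 2011) before Brennan (Mar 2, 2012) before Abara (Jan 8, 2016).
Order: Moreau, Leclerc, Delgado, Szabo, Novak, Okonkwo, Quinn, Brennan, Abara.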